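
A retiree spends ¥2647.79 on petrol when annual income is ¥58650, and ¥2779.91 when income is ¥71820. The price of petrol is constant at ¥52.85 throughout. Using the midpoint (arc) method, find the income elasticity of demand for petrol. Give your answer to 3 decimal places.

0.241

With a constant price, Q₁ = 2647.79/52.85 = 50.100 and Q₂ = 2779.91/52.85 = 52.600 (equivalently, work directly with expenditure since P cancels).
Midpoint %ΔQ = (2779.91 − 2647.79)/2713.85 = 0.04868; midpoint %ΔI = (71820 − 58650)/65235 = 0.20189.
η = 0.04868 / 0.20189 = 0.241.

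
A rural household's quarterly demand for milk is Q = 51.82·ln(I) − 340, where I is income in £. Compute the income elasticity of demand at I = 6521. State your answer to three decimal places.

0.450

At I = 6521: Q = 115.124.
dQ/dI = 51.82/I = 0.00794663 at this income.
η = (dQ/dI)·(I/Q) = 0.00794663 × (6521/115.124) = 0.450.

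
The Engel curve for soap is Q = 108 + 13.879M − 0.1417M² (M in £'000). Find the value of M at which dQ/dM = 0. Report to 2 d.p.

dQ/dM = 13.879 − 0.2834M.
The good is inferior where dQ/dM < 0. Setting dQ/dM = 0 gives M = 13.879 / 0.2834 = 48.97.

48.97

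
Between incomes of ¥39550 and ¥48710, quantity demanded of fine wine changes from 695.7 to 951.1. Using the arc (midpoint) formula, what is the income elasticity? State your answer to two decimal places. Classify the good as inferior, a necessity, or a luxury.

ΔQ = 951.1 − 695.7 = 255.4; midpoint Q̄ = (695.7 + 951.1)/2 = 823.4.
ΔI = 48710 − 39550 = 9160; midpoint Ī = (39550 + 48710)/2 = 44130.
η = (ΔQ/Q̄) ÷ (ΔI/Ī) = (255.4/823.4) ÷ (9160/44130) = 1.49.
η > 1 ⇒ luxury.

1.49 (luxury)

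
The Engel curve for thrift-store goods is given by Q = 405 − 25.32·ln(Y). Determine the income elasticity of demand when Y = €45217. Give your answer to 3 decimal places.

At Y = 45217: Q = 133.589.
dQ/dY = -25.32/Y = -0.000559966 at this income.
η = (dQ/dY)·(Y/Q) = -0.000559966 × (45217/133.589) = -0.190.

-0.190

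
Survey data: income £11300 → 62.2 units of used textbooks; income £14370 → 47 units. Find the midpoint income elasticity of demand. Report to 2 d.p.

-1.16

ΔQ = 47 − 62.2 = -15.2; midpoint Q̄ = (62.2 + 47)/2 = 54.6.
ΔI = 14370 − 11300 = 3070; midpoint Ī = (11300 + 14370)/2 = 12835.
η = (ΔQ/Q̄) ÷ (ΔI/Ī) = (-15.2/54.6) ÷ (3070/12835) = -1.16.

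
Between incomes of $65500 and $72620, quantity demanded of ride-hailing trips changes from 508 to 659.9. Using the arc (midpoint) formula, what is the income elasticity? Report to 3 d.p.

2.523

ΔQ = 659.9 − 508 = 151.9; midpoint Q̄ = (508 + 659.9)/2 = 583.95.
ΔI = 72620 − 65500 = 7120; midpoint Ī = (65500 + 72620)/2 = 69060.
η = (ΔQ/Q̄) ÷ (ΔI/Ī) = (151.9/583.95) ÷ (7120/69060) = 2.523.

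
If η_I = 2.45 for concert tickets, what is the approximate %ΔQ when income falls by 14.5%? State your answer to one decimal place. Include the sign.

%ΔQ ≈ η × %ΔI = 2.45 × (-14.5%) = -35.5%.

-35.5%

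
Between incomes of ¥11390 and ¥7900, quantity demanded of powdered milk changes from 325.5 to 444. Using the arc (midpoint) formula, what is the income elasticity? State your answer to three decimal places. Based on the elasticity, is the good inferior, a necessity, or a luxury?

ΔQ = 444 − 325.5 = 118.5; midpoint Q̄ = (325.5 + 444)/2 = 384.75.
ΔI = 7900 − 11390 = -3490; midpoint Ī = (11390 + 7900)/2 = 9645.
η = (ΔQ/Q̄) ÷ (ΔI/Ī) = (118.5/384.75) ÷ (-3490/9645) = -0.851.
η < 0 ⇒ inferior good.

-0.851 (inferior good)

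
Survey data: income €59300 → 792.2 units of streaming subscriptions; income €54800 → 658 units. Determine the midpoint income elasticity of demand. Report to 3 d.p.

2.346

ΔQ = 658 − 792.2 = -134.2; midpoint Q̄ = (792.2 + 658)/2 = 725.1.
ΔI = 54800 − 59300 = -4500; midpoint Ī = (59300 + 54800)/2 = 57050.
η = (ΔQ/Q̄) ÷ (ΔI/Ī) = (-134.2/725.1) ÷ (-4500/57050) = 2.346.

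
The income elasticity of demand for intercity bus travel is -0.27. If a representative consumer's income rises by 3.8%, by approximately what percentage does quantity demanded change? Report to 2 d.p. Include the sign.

%ΔQ ≈ η × %ΔI = -0.27 × 3.8% = -1.03%.

-1.03%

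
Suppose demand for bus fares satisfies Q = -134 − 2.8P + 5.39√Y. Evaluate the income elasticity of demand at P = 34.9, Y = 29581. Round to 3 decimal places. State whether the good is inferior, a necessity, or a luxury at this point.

0.667 (necessity)

At P = 34.9, Y = 29581: Q = 695.313.
Holding P constant, ∂Q/∂Y = 5.39/(2√Y) = 0.0156694.
η_Y = (∂Q/∂Y)·(Y/Q) = 0.0156694 × (29581/695.313) = 0.667.
Since 0 < η < 1, this is a necessity.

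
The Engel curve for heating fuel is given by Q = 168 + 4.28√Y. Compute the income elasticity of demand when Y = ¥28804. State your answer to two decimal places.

At Y = 28804: Q = 894.391.
dQ/dY = 4.28/(2√Y) = 0.0126092 at this income.
η = (dQ/dY)·(Y/Q) = 0.0126092 × (28804/894.391) = 0.41.

0.41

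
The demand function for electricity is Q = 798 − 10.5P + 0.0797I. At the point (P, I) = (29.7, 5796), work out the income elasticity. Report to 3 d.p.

At P = 29.7, I = 5796: Q = 948.091.
Holding P constant, ∂Q/∂I = 0.0797.
η_I = (∂Q/∂I)·(I/Q) = 0.0797 × (5796/948.091) = 0.487.

0.487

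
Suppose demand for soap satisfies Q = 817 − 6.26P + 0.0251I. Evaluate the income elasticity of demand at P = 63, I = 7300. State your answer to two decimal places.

At P = 63, I = 7300: Q = 605.850.
Holding P constant, ∂Q/∂I = 0.0251.
η_I = (∂Q/∂I)·(I/Q) = 0.0251 × (7300/605.850) = 0.30.

0.30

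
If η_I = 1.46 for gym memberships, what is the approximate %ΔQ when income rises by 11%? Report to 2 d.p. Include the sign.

%ΔQ ≈ η × %ΔI = 1.46 × 11% = 16.06%.

16.06%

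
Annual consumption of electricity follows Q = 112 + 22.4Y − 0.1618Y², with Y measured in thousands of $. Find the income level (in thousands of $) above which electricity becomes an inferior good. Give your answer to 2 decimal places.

69.22

dQ/dY = 22.4 − 0.3236Y.
The good is inferior where dQ/dY < 0. Setting dQ/dY = 0 gives Y = 22.4 / 0.3236 = 69.22.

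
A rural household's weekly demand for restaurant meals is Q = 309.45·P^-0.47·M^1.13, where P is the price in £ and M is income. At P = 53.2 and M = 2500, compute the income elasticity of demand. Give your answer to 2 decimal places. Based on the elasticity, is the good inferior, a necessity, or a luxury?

1.13 (luxury)

For a multiplicative demand Q = A·P^α·M^β, the income elasticity is β everywhere.
Here β = 1.13, so η = 1.13.
Since η > 1, this is a luxury.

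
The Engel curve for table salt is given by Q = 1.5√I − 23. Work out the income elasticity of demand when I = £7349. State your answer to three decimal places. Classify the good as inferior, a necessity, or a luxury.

0.609 (necessity)

At I = 7349: Q = 105.589.
dQ/dI = 1.5/(2√I) = 0.00874877 at this income.
η = (dQ/dI)·(I/Q) = 0.00874877 × (7349/105.589) = 0.609.
Since 0 < η < 1, the good is a necessity.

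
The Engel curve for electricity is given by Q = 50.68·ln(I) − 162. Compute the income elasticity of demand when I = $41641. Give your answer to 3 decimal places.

0.134

At I = 41641: Q = 377.075.
dQ/dI = 50.68/I = 0.00121707 at this income.
η = (dQ/dI)·(I/Q) = 0.00121707 × (41641/377.075) = 0.134.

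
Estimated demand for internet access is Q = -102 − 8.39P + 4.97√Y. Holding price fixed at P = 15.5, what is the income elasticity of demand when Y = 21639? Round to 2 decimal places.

At P = 15.5, Y = 21639: Q = 499.052.
Holding P constant, ∂Q/∂Y = 4.97/(2√Y) = 0.016893.
η_Y = (∂Q/∂Y)·(Y/Q) = 0.016893 × (21639/499.052) = 0.73.

0.73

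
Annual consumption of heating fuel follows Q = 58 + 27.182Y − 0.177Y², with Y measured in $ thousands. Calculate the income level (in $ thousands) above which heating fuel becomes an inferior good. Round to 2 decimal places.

dQ/dY = 27.182 − 0.354Y.
The good is inferior where dQ/dY < 0. Setting dQ/dY = 0 gives Y = 27.182 / 0.354 = 76.79.

76.79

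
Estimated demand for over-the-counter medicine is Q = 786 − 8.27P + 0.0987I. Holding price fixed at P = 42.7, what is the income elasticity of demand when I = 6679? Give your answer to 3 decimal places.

0.604

At P = 42.7, I = 6679: Q = 1092.088.
Holding P constant, ∂Q/∂I = 0.0987.
η_I = (∂Q/∂I)·(I/Q) = 0.0987 × (6679/1092.088) = 0.604.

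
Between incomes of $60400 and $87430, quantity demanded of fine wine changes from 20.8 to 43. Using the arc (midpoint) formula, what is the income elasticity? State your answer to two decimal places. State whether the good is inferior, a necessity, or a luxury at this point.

1.90 (luxury)

ΔQ = 43 − 20.8 = 22.2; midpoint Q̄ = (20.8 + 43)/2 = 31.9.
ΔI = 87430 − 60400 = 27030; midpoint Ī = (60400 + 87430)/2 = 73915.
η = (ΔQ/Q̄) ÷ (ΔI/Ī) = (22.2/31.9) ÷ (27030/73915) = 1.90.
η > 1 ⇒ luxury.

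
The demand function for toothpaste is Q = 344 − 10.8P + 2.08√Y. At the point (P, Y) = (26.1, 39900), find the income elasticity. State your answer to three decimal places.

At P = 26.1, Y = 39900: Q = 477.600.
Holding P constant, ∂Q/∂Y = 2.08/(2√Y) = 0.00520651.
η_Y = (∂Q/∂Y)·(Y/Q) = 0.00520651 × (39900/477.600) = 0.435.

0.435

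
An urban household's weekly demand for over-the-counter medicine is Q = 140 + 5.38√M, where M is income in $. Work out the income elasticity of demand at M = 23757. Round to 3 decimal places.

0.428

At M = 23757: Q = 969.236.
dQ/dM = 5.38/(2√M) = 0.0174525 at this income.
η = (dQ/dM)·(M/Q) = 0.0174525 × (23757/969.236) = 0.428.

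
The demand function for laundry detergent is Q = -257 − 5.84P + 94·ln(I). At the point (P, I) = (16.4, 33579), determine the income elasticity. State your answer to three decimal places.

0.150

At P = 16.4, I = 33579: Q = 626.860.
Holding P constant, ∂Q/∂I = 94/I = 0.00279937.
η_I = (∂Q/∂I)·(I/Q) = 0.00279937 × (33579/626.860) = 0.150.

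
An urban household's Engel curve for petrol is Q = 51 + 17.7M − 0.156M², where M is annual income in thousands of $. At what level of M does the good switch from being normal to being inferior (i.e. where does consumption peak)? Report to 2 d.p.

56.73

dQ/dM = 17.7 − 0.312M.
The good is inferior where dQ/dM < 0. Setting dQ/dM = 0 gives M = 17.7 / 0.312 = 56.73.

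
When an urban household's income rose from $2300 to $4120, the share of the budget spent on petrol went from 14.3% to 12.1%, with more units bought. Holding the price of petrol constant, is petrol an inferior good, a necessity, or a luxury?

necessity

Quantity rises but the budget share falls as income rises, so 0 < η < 1.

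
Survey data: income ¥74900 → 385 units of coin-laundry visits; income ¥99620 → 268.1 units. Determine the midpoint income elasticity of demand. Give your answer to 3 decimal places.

ΔQ = 268.1 − 385 = -116.9; midpoint Q̄ = (385 + 268.1)/2 = 326.55.
ΔI = 99620 − 74900 = 24720; midpoint Ī = (74900 + 99620)/2 = 87260.
η = (ΔQ/Q̄) ÷ (ΔI/Ī) = (-116.9/326.55) ÷ (24720/87260) = -1.264.

-1.264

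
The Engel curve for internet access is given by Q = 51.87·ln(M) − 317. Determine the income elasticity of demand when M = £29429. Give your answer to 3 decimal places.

At M = 29429: Q = 216.729.
dQ/dM = 51.87/M = 0.00176255 at this income.
η = (dQ/dM)·(M/Q) = 0.00176255 × (29429/216.729) = 0.239.

0.239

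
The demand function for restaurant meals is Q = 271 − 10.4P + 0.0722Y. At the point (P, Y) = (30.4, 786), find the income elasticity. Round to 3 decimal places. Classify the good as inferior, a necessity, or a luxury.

4.897 (luxury)

At P = 30.4, Y = 786: Q = 11.589.
Holding P constant, ∂Q/∂Y = 0.0722.
η_Y = (∂Q/∂Y)·(Y/Q) = 0.0722 × (786/11.589) = 4.897.
Since η > 1, this is a luxury.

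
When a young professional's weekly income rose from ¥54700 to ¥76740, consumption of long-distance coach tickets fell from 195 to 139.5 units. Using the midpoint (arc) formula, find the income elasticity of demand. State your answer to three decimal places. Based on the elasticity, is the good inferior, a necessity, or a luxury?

-0.989 (inferior good)

ΔQ = 139.5 − 195 = -55.5; midpoint Q̄ = (195 + 139.5)/2 = 167.25.
ΔI = 76740 − 54700 = 22040; midpoint Ī = (54700 + 76740)/2 = 65720.
η = (ΔQ/Q̄) ÷ (ΔI/Ī) = (-55.5/167.25) ÷ (22040/65720) = -0.989.
η < 0 ⇒ inferior good.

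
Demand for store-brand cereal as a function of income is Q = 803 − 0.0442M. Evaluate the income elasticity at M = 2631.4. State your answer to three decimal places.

At M = 2631.4: Q = 686.692.
dQ/dM = −0.0442.
η = (dQ/dM)·(M/Q) = -0.0442 × (2631.4/686.692) = -0.169.

-0.169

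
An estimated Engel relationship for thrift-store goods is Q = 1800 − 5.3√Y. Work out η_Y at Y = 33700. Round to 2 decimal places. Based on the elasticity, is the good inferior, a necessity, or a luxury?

At Y = 33700: Q = 827.049.
dQ/dY = -5.3/(2√Y) = -0.0144355 at this income.
η = (dQ/dY)·(Y/Q) = -0.0144355 × (33700/827.049) = -0.59.
Since η < 0, the good is an inferior good.

-0.59 (inferior good)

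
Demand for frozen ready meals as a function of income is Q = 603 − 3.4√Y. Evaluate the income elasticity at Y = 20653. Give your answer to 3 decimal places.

At Y = 20653: Q = 114.381.
dQ/dY = -3.4/(2√Y) = -0.0118293 at this income.
η = (dQ/dY)·(Y/Q) = -0.0118293 × (20653/114.381) = -2.136.

-2.136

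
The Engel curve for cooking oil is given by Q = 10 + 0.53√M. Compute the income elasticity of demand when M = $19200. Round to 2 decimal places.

At M = 19200: Q = 83.439.
dQ/dM = 0.53/(2√M) = 0.00191247 at this income.
η = (dQ/dM)·(M/Q) = 0.00191247 × (19200/83.439) = 0.44.

0.44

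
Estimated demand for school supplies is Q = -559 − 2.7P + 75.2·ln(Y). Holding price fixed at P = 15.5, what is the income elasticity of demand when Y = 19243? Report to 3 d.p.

At P = 15.5, Y = 19243: Q = 140.991.
Holding P constant, ∂Q/∂Y = 75.2/Y = 0.00390791.
η_Y = (∂Q/∂Y)·(Y/Q) = 0.00390791 × (19243/140.991) = 0.533.

0.533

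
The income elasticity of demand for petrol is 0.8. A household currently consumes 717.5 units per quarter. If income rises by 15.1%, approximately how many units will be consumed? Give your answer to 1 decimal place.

%ΔQ ≈ η × %ΔI = 0.8 × 15.1% = 12.08%.
New Q ≈ 717.5 × (1 + 0.1208) = 804.2.

804.2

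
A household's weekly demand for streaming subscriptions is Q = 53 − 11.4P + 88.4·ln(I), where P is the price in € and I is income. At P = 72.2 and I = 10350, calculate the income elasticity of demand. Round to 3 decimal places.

At P = 72.2, I = 10350: Q = 47.155.
Holding P constant, ∂Q/∂I = 88.4/I = 0.00854106.
η_I = (∂Q/∂I)·(I/Q) = 0.00854106 × (10350/47.155) = 1.875.

1.875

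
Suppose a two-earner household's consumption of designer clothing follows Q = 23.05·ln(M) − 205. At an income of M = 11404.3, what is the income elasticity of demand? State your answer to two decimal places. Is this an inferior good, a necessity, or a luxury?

2.23 (luxury)

At M = 11404.3: Q = 10.327.
dQ/dM = 23.05/M = 0.00202117 at this income.
η = (dQ/dM)·(M/Q) = 0.00202117 × (11404.3/10.327) = 2.23.
Since η > 1, the good is a luxury.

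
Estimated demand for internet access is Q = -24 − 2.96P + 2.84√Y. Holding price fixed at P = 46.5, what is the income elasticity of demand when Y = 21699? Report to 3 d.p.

At P = 46.5, Y = 21699: Q = 256.708.
Holding P constant, ∂Q/∂Y = 2.84/(2√Y) = 0.00963981.
η_Y = (∂Q/∂Y)·(Y/Q) = 0.00963981 × (21699/256.708) = 0.815.

0.815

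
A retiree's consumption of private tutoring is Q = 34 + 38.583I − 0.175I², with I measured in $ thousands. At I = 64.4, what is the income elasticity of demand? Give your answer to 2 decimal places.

At I = 64.4: Q = 1792.9572.
dQ/dI = 38.583 − 0.35I = 16.04300.
η = (dQ/dI)·(I/Q) = 16.04300 × (64.4/1792.9572) = 0.58.

0.58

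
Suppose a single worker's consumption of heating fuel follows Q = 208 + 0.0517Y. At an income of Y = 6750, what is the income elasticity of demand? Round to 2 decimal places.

At Y = 6750: Q = 556.975.
dQ/dY = 0.0517.
η = (dQ/dY)·(Y/Q) = 0.0517 × (6750/556.975) = 0.63.

0.63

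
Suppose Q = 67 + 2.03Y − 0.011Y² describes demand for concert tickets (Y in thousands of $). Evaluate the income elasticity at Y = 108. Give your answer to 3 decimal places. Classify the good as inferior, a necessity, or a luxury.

-0.237 (inferior good)

At Y = 108: Q = 157.9360.
dQ/dY = 2.03 − 0.022Y = -0.34600.
η = (dQ/dY)·(Y/Q) = -0.34600 × (108/157.9360) = -0.237.
η < 0 ⇒ inferior good.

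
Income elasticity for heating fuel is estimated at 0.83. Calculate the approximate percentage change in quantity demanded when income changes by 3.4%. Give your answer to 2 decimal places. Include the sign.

2.82%

%ΔQ ≈ η × %ΔI = 0.83 × 3.4% = 2.82%.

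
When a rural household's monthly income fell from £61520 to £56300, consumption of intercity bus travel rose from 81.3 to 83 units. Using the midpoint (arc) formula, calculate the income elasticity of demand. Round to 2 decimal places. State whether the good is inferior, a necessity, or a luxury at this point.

ΔQ = 83 − 81.3 = 1.7; midpoint Q̄ = (81.3 + 83)/2 = 82.15.
ΔI = 56300 − 61520 = -5220; midpoint Ī = (61520 + 56300)/2 = 58910.
η = (ΔQ/Q̄) ÷ (ΔI/Ī) = (1.7/82.15) ÷ (-5220/58910) = -0.23.
η < 0 ⇒ inferior good.

-0.23 (inferior good)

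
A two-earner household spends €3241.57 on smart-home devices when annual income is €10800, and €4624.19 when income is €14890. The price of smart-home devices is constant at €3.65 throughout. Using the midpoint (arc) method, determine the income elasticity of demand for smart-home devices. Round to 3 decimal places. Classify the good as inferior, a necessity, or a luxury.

With a constant price, Q₁ = 3241.57/3.65 = 888.101 and Q₂ = 4624.19/3.65 = 1266.901 (equivalently, work directly with expenditure since P cancels).
Midpoint %ΔQ = (4624.19 − 3241.57)/3932.88 = 0.35155; midpoint %ΔI = (14890 − 10800)/12845 = 0.31841.
η = 0.35155 / 0.31841 = 1.104.
η > 1 ⇒ luxury.

1.104 (luxury)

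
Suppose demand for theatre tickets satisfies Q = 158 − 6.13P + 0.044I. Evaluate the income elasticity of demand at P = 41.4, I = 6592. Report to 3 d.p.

At P = 41.4, I = 6592: Q = 194.266.
Holding P constant, ∂Q/∂I = 0.044.
η_I = (∂Q/∂I)·(I/Q) = 0.044 × (6592/194.266) = 1.493.

1.493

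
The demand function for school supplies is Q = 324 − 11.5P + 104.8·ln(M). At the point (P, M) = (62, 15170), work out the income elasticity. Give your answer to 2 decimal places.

At P = 62, M = 15170: Q = 619.917.
Holding P constant, ∂Q/∂M = 104.8/M = 0.00690837.
η_M = (∂Q/∂M)·(M/Q) = 0.00690837 × (15170/619.917) = 0.17.

0.17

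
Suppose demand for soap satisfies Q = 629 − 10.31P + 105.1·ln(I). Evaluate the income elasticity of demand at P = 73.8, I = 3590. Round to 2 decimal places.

At P = 73.8, I = 3590: Q = 728.461.
Holding P constant, ∂Q/∂I = 105.1/I = 0.0292758.
η_I = (∂Q/∂I)·(I/Q) = 0.0292758 × (3590/728.461) = 0.14.

0.14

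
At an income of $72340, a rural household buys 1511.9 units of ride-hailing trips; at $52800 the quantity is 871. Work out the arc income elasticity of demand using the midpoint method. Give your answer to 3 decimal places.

1.722

ΔQ = 871 − 1511.9 = -640.9; midpoint Q̄ = (1511.9 + 871)/2 = 1191.45.
ΔI = 52800 − 72340 = -19540; midpoint Ī = (72340 + 52800)/2 = 62570.
η = (ΔQ/Q̄) ÷ (ΔI/Ī) = (-640.9/1191.45) ÷ (-19540/62570) = 1.722.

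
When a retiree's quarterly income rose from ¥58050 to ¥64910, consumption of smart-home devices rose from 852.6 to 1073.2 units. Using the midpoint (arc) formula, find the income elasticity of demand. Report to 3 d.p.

ΔQ = 1073.2 − 852.6 = 220.6; midpoint Q̄ = (852.6 + 1073.2)/2 = 962.9.
ΔI = 64910 − 58050 = 6860; midpoint Ī = (58050 + 64910)/2 = 61480.
η = (ΔQ/Q̄) ÷ (ΔI/Ī) = (220.6/962.9) ÷ (6860/61480) = 2.053.

2.053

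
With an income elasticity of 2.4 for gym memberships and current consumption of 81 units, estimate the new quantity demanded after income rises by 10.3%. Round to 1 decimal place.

101.0

%ΔQ ≈ η × %ΔI = 2.4 × 10.3% = 24.72%.
New Q ≈ 81 × (1 + 0.2472) = 101.0.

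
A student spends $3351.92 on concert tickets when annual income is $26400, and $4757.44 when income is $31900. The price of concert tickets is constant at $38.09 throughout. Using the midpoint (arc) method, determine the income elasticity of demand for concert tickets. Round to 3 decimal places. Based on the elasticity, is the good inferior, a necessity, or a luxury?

1.837 (luxury)

With a constant price, Q₁ = 3351.92/38.09 = 88.000 and Q₂ = 4757.44/38.09 = 124.900 (equivalently, work directly with expenditure since P cancels).
Midpoint %ΔQ = (4757.44 − 3351.92)/4054.68 = 0.34664; midpoint %ΔI = (31900 − 26400)/29150 = 0.18868.
η = 0.34664 / 0.18868 = 1.837.
η > 1 ⇒ luxury.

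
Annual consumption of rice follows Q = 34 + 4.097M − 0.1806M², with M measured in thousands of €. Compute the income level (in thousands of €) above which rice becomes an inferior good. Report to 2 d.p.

11.34

dQ/dM = 4.097 − 0.3612M.
The good is inferior where dQ/dM < 0. Setting dQ/dM = 0 gives M = 4.097 / 0.3612 = 11.34.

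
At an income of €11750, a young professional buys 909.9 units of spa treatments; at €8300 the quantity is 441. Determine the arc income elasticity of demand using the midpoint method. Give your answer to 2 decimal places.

2.02

ΔQ = 441 − 909.9 = -468.9; midpoint Q̄ = (909.9 + 441)/2 = 675.45.
ΔI = 8300 − 11750 = -3450; midpoint Ī = (11750 + 8300)/2 = 10025.
η = (ΔQ/Q̄) ÷ (ΔI/Ī) = (-468.9/675.45) ÷ (-3450/10025) = 2.02.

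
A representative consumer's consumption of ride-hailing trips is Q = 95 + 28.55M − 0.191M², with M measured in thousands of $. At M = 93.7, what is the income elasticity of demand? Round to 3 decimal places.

-0.621

At M = 93.7: Q = 1093.2142.
dQ/dM = 28.55 − 0.382M = -7.24340.
η = (dQ/dM)·(M/Q) = -7.24340 × (93.7/1093.2142) = -0.621.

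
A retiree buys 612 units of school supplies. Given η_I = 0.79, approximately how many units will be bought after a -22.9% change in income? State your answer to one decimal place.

%ΔQ ≈ η × %ΔI = 0.79 × (-22.9%) = -18.091%.
New Q ≈ 612 × (1 − 0.18091) = 501.3.

501.3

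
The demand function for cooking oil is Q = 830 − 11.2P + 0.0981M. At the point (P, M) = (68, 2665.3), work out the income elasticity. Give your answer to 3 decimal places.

0.793

At P = 68, M = 2665.3: Q = 329.866.
Holding P constant, ∂Q/∂M = 0.0981.
η_M = (∂Q/∂M)·(M/Q) = 0.0981 × (2665.3/329.866) = 0.793.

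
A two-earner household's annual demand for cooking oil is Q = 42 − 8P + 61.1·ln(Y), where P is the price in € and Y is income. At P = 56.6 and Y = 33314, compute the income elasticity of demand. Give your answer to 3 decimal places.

0.271

At P = 56.6, Y = 33314: Q = 225.479.
Holding P constant, ∂Q/∂Y = 61.1/Y = 0.00183406.
η_Y = (∂Q/∂Y)·(Y/Q) = 0.00183406 × (33314/225.479) = 0.271.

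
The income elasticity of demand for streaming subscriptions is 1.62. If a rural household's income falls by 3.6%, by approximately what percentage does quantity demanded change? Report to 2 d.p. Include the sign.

-5.83%

%ΔQ ≈ η × %ΔI = 1.62 × (-3.6%) = -5.83%.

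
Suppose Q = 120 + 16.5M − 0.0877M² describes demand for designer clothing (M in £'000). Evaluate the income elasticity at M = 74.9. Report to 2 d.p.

At M = 74.9: Q = 863.8521.
dQ/dM = 16.5 − 0.1754M = 3.36254.
η = (dQ/dM)·(M/Q) = 3.36254 × (74.9/863.8521) = 0.29.

0.29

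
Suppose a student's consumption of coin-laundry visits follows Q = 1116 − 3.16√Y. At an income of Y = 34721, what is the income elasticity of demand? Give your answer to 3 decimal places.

-0.558

At Y = 34721: Q = 527.179.
dQ/dY = -3.16/(2√Y) = -0.00847932 at this income.
η = (dQ/dY)·(Y/Q) = -0.00847932 × (34721/527.179) = -0.558.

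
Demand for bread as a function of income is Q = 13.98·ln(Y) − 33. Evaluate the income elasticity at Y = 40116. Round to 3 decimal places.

At Y = 40116: Q = 115.181.
dQ/dY = 13.98/Y = 0.000348489 at this income.
η = (dQ/dY)·(Y/Q) = 0.000348489 × (40116/115.181) = 0.121.

0.121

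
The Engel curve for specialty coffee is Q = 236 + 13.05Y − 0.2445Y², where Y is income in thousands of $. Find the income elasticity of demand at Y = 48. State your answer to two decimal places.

At Y = 48: Q = 299.0720.
dQ/dY = 13.05 − 0.489Y = -10.42200.
η = (dQ/dY)·(Y/Q) = -10.42200 × (48/299.0720) = -1.67.

-1.67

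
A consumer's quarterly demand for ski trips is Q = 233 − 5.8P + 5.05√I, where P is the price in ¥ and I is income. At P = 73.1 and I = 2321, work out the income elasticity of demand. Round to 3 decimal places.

2.325

At P = 73.1, I = 2321: Q = 52.313.
Holding P constant, ∂Q/∂I = 5.05/(2√I) = 0.0524112.
η_I = (∂Q/∂I)·(I/Q) = 0.0524112 × (2321/52.313) = 2.325.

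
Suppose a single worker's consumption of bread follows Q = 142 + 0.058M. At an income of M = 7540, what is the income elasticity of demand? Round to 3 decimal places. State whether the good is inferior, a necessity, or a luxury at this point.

At M = 7540: Q = 579.320.
dQ/dM = 0.058.
η = (dQ/dM)·(M/Q) = 0.058 × (7540/579.320) = 0.755.
Since 0 < η < 1, the good is a necessity.

0.755 (necessity)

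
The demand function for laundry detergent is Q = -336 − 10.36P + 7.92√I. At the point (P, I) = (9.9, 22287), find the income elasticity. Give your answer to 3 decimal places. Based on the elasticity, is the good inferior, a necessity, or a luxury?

At P = 9.9, I = 22287: Q = 743.799.
Holding P constant, ∂Q/∂I = 7.92/(2√I) = 0.0265259.
η_I = (∂Q/∂I)·(I/Q) = 0.0265259 × (22287/743.799) = 0.795.
Since 0 < η < 1, this is a necessity.

0.795 (necessity)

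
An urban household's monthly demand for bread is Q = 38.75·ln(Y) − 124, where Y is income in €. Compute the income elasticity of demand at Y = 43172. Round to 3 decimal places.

At Y = 43172: Q = 289.577.
dQ/dY = 38.75/Y = 0.000897573 at this income.
η = (dQ/dY)·(Y/Q) = 0.000897573 × (43172/289.577) = 0.134.

0.134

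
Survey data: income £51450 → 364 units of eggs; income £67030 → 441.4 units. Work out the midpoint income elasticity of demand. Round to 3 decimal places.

0.731

ΔQ = 441.4 − 364 = 77.4; midpoint Q̄ = (364 + 441.4)/2 = 402.7.
ΔI = 67030 − 51450 = 15580; midpoint Ī = (51450 + 67030)/2 = 59240.
η = (ΔQ/Q̄) ÷ (ΔI/Ī) = (77.4/402.7) ÷ (15580/59240) = 0.731.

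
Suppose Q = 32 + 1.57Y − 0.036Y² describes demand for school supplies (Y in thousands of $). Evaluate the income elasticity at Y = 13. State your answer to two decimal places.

At Y = 13: Q = 46.3260.
dQ/dY = 1.57 − 0.072Y = 0.63400.
η = (dQ/dY)·(Y/Q) = 0.63400 × (13/46.3260) = 0.18.

0.18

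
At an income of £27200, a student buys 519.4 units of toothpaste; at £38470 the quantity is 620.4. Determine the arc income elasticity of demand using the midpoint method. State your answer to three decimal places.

0.516

ΔQ = 620.4 − 519.4 = 101; midpoint Q̄ = (519.4 + 620.4)/2 = 569.9.
ΔI = 38470 − 27200 = 11270; midpoint Ī = (27200 + 38470)/2 = 32835.
η = (ΔQ/Q̄) ÷ (ΔI/Ī) = (101/569.9) ÷ (11270/32835) = 0.516.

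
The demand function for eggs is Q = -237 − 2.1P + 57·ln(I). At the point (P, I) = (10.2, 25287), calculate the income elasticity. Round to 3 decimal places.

At P = 10.2, I = 25287: Q = 319.449.
Holding P constant, ∂Q/∂I = 57/I = 0.00225412.
η_I = (∂Q/∂I)·(I/Q) = 0.00225412 × (25287/319.449) = 0.178.

0.178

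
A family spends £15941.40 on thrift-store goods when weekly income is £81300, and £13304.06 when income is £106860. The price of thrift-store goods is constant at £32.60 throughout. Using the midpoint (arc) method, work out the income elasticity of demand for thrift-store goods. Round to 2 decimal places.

-0.66

With a constant price, Q₁ = 15941.40/32.60 = 489.000 and Q₂ = 13304.06/32.60 = 408.100 (equivalently, work directly with expenditure since P cancels).
Midpoint %ΔQ = (13304.06 − 15941.40)/14622.73 = -0.18036; midpoint %ΔI = (106860 − 81300)/94080 = 0.27168.
η = -0.18036 / 0.27168 = -0.66.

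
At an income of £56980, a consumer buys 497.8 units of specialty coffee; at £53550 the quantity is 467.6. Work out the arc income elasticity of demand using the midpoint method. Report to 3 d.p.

ΔQ = 467.6 − 497.8 = -30.2; midpoint Q̄ = (497.8 + 467.6)/2 = 482.7.
ΔI = 53550 − 56980 = -3430; midpoint Ī = (56980 + 53550)/2 = 55265.
η = (ΔQ/Q̄) ÷ (ΔI/Ī) = (-30.2/482.7) ÷ (-3430/55265) = 1.008.

1.008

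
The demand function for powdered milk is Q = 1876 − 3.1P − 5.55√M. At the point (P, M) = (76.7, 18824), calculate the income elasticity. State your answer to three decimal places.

-0.434

At P = 76.7, M = 18824: Q = 876.767.
Holding P constant, ∂Q/∂M = -5.55/(2√M) = -0.0202259.
η_M = (∂Q/∂M)·(M/Q) = -0.0202259 × (18824/876.767) = -0.434.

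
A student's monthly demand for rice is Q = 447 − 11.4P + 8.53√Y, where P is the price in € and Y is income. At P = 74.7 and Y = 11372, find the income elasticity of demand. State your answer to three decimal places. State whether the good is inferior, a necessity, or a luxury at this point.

0.901 (necessity)

At P = 74.7, Y = 11372: Q = 505.056.
Holding P constant, ∂Q/∂Y = 8.53/(2√Y) = 0.0399945.
η_Y = (∂Q/∂Y)·(Y/Q) = 0.0399945 × (11372/505.056) = 0.901.
Since 0 < η < 1, this is a necessity.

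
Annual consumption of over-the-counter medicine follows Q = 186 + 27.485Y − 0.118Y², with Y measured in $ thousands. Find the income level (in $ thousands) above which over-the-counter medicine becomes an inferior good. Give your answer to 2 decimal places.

116.46

dQ/dY = 27.485 − 0.236Y.
The good is inferior where dQ/dY < 0. Setting dQ/dY = 0 gives Y = 27.485 / 0.236 = 116.46.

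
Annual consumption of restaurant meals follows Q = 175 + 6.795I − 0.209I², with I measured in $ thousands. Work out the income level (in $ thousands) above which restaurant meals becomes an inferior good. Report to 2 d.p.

dQ/dI = 6.795 − 0.418I.
The good is inferior where dQ/dI < 0. Setting dQ/dI = 0 gives I = 6.795 / 0.418 = 16.26.

16.26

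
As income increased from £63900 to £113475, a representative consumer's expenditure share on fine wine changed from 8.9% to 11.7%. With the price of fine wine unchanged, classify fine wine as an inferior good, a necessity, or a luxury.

The budget share rises as income rises, so η > 1.

luxury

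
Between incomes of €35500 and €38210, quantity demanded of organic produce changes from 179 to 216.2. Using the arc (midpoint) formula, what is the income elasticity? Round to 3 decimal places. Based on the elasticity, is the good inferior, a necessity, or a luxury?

2.560 (luxury)

ΔQ = 216.2 − 179 = 37.2; midpoint Q̄ = (179 + 216.2)/2 = 197.6.
ΔI = 38210 − 35500 = 2710; midpoint Ī = (35500 + 38210)/2 = 36855.
η = (ΔQ/Q̄) ÷ (ΔI/Ī) = (37.2/197.6) ÷ (2710/36855) = 2.560.
η > 1 ⇒ luxury.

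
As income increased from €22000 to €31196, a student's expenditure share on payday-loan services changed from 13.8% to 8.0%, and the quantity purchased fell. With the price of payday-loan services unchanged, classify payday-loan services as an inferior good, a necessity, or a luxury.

inferior good

Quantity demanded falls as income rises, so η < 0.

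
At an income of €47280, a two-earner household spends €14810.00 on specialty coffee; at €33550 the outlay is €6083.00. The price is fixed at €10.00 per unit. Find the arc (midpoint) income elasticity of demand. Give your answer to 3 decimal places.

With a constant price, Q₁ = 14810.00/10.00 = 1481.000 and Q₂ = 6083.00/10.00 = 608.300 (equivalently, work directly with expenditure since P cancels).
Midpoint %ΔQ = (6083.00 − 14810.00)/10446.50 = -0.83540; midpoint %ΔI = (33550 − 47280)/40415 = -0.33973.
η = -0.83540 / -0.33973 = 2.459.

2.459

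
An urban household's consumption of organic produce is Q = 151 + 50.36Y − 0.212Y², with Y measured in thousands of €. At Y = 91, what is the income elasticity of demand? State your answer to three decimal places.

0.360

At Y = 91: Q = 2978.1880.
dQ/dY = 50.36 − 0.424Y = 11.77600.
η = (dQ/dY)·(Y/Q) = 11.77600 × (91/2978.1880) = 0.360.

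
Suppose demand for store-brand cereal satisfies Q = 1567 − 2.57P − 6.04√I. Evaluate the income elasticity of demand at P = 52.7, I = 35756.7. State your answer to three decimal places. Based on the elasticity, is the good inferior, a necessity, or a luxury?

At P = 52.7, I = 35756.7: Q = 289.431.
Holding P constant, ∂Q/∂I = -6.04/(2√I) = -0.0159709.
η_I = (∂Q/∂I)·(I/Q) = -0.0159709 × (35756.7/289.431) = -1.973.
Since η < 0, this is an inferior good.

-1.973 (inferior good)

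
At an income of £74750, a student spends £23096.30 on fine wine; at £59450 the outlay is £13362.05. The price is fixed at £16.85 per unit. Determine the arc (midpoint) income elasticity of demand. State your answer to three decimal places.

2.342

With a constant price, Q₁ = 23096.30/16.85 = 1370.700 and Q₂ = 13362.05/16.85 = 793.000 (equivalently, work directly with expenditure since P cancels).
Midpoint %ΔQ = (13362.05 − 23096.30)/18229.18 = -0.53399; midpoint %ΔI = (59450 − 74750)/67100 = -0.22802.
η = -0.53399 / -0.22802 = 2.342.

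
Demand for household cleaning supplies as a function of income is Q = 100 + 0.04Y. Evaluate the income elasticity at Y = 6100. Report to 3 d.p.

0.709

At Y = 6100: Q = 344.000.
dQ/dY = 0.04.
η = (dQ/dY)·(Y/Q) = 0.04 × (6100/344.000) = 0.709.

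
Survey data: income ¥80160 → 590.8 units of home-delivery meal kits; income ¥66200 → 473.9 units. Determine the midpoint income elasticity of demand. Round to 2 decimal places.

1.15

ΔQ = 473.9 − 590.8 = -116.9; midpoint Q̄ = (590.8 + 473.9)/2 = 532.35.
ΔI = 66200 − 80160 = -13960; midpoint Ī = (80160 + 66200)/2 = 73180.
η = (ΔQ/Q̄) ÷ (ΔI/Ī) = (-116.9/532.35) ÷ (-13960/73180) = 1.15.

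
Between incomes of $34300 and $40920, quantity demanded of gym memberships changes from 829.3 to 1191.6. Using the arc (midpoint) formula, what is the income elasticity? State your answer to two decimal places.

ΔQ = 1191.6 − 829.3 = 362.3; midpoint Q̄ = (829.3 + 1191.6)/2 = 1010.45.
ΔI = 40920 − 34300 = 6620; midpoint Ī = (34300 + 40920)/2 = 37610.
η = (ΔQ/Q̄) ÷ (ΔI/Ī) = (362.3/1010.45) ÷ (6620/37610) = 2.04.

2.04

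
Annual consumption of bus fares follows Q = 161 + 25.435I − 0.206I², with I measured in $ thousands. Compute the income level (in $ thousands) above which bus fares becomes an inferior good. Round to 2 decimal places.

61.74

dQ/dI = 25.435 − 0.412I.
The good is inferior where dQ/dI < 0. Setting dQ/dI = 0 gives I = 25.435 / 0.412 = 61.74.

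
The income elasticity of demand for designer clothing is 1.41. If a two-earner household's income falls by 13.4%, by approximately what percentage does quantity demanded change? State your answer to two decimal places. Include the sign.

-18.89%

%ΔQ ≈ η × %ΔI = 1.41 × (-13.4%) = -18.89%.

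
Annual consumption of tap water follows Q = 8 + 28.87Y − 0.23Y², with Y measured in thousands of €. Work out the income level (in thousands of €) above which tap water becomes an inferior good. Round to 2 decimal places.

62.76

dQ/dY = 28.87 − 0.46Y.
The good is inferior where dQ/dY < 0. Setting dQ/dY = 0 gives Y = 28.87 / 0.46 = 62.76.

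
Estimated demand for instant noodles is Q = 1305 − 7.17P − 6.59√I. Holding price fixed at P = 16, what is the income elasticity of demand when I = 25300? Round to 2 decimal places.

-3.69

At P = 16, I = 25300: Q = 142.076.
Holding P constant, ∂Q/∂I = -6.59/(2√I) = -0.0207155.
η_I = (∂Q/∂I)·(I/Q) = -0.0207155 × (25300/142.076) = -3.69.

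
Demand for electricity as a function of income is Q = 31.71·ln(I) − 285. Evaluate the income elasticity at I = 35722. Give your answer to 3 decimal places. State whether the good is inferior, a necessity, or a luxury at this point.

At I = 35722: Q = 47.432.
dQ/dI = 31.71/I = 0.000887688 at this income.
η = (dQ/dI)·(I/Q) = 0.000887688 × (35722/47.432) = 0.669.
Since 0 < η < 1, the good is a necessity.

0.669 (necessity)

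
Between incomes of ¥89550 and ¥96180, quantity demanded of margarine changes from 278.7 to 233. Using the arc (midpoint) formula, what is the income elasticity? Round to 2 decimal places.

-2.50

ΔQ = 233 − 278.7 = -45.7; midpoint Q̄ = (278.7 + 233)/2 = 255.85.
ΔI = 96180 − 89550 = 6630; midpoint Ī = (89550 + 96180)/2 = 92865.
η = (ΔQ/Q̄) ÷ (ΔI/Ī) = (-45.7/255.85) ÷ (6630/92865) = -2.50.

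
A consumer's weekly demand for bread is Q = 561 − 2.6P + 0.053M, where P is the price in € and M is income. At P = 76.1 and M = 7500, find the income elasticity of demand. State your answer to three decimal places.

0.523

At P = 76.1, M = 7500: Q = 760.640.
Holding P constant, ∂Q/∂M = 0.053.
η_M = (∂Q/∂M)·(M/Q) = 0.053 × (7500/760.640) = 0.523.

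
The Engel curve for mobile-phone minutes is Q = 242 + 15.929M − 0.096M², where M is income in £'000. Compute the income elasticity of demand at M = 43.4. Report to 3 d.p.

At M = 43.4: Q = 752.4968.
dQ/dM = 15.929 − 0.192M = 7.59620.
η = (dQ/dM)·(M/Q) = 7.59620 × (43.4/752.4968) = 0.438.

0.438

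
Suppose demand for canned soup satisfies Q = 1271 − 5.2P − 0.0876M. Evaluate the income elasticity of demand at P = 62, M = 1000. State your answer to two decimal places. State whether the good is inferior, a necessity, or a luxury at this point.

At P = 62, M = 1000: Q = 861.000.
Holding P constant, ∂Q/∂M = −0.0876.
η_M = (∂Q/∂M)·(M/Q) = -0.0876 × (1000/861.000) = -0.10.
Since η < 0, this is an inferior good.

-0.10 (inferior good)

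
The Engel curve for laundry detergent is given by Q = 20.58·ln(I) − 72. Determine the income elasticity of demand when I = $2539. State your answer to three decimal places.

0.230

At I = 2539: Q = 89.337.
dQ/dI = 20.58/I = 0.00810555 at this income.
η = (dQ/dI)·(I/Q) = 0.00810555 × (2539/89.337) = 0.230.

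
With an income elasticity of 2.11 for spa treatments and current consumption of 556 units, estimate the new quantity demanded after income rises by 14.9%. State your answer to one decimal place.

%ΔQ ≈ η × %ΔI = 2.11 × 14.9% = 31.439%.
New Q ≈ 556 × (1 + 0.31439) = 730.8.

730.8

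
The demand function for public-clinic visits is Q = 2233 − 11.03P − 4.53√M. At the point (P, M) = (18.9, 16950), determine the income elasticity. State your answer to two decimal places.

-0.21

At P = 18.9, M = 16950: Q = 1434.762.
Holding P constant, ∂Q/∂M = -4.53/(2√M) = -0.0173974.
η_M = (∂Q/∂M)·(M/Q) = -0.0173974 × (16950/1434.762) = -0.21.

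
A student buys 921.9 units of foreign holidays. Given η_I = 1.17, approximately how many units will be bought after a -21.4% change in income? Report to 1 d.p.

691.1

%ΔQ ≈ η × %ΔI = 1.17 × (-21.4%) = -25.038%.
New Q ≈ 921.9 × (1 − 0.25038) = 691.1.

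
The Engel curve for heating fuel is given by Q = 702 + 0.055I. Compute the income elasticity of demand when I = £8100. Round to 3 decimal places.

At I = 8100: Q = 1147.500.
dQ/dI = 0.055.
η = (dQ/dI)·(I/Q) = 0.055 × (8100/1147.500) = 0.388.

0.388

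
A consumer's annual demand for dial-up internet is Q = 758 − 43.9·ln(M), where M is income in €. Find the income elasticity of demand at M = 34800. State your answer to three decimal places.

-0.147

At M = 34800: Q = 298.921.
dQ/dM = -43.9/M = -0.00126149 at this income.
η = (dQ/dM)·(M/Q) = -0.00126149 × (34800/298.921) = -0.147.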